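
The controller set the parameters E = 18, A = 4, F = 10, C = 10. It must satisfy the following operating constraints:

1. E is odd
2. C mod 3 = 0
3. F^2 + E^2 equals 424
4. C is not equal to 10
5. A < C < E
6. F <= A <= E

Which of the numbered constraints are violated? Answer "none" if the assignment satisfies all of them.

No — constraints 1, 2, 4, and 6 are not satisfied.

1. E = 18 is even — violated.
2. 10 mod 3 = 1, not 0 — violated.
3. F^2 + E^2 = 10^2 + 18^2 = 100 + 324 = 424 — satisfied.
4. C = 10, but 10 is required to differ — violated.
5. values 4 < 10 < 18 — satisfied.
6. values 10, 4, 18; F = 10 is not <= A = 4 — violated.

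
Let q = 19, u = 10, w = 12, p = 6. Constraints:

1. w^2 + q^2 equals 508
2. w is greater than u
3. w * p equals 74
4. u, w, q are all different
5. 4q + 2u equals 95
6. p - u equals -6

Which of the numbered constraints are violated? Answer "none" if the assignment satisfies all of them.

No — constraints 1, 3, 5, 6 are not satisfied.

1. w^2 + q^2 = 12^2 + 19^2 = 144 + 361 = 505, not 508  false
2. w = 12, u = 10; 12 > 10  true
3. w * p = 12 * 6 = 72, not 74  false
4. values 10, 12, 19 are pairwise distinct  true
5. 4q + 2u = 4(19) + 2(10) = 96, not 95  false
6. p - u = 6 - 10 = -4, not -6  false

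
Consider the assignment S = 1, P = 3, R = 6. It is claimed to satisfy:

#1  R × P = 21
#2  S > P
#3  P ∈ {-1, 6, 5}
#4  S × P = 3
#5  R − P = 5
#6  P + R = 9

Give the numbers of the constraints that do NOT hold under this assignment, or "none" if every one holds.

Constraints 1, 2, 3, and 5 are violated.

#1 R × P = 6 × 3 = 18, not 21  ✗
#2 S = 1, P = 3; 1 ≤ 3 (want >)  ✗
#3 P = 3 is not in {-1, 6, 5}  ✗
#4 S × P = 1 × 3 = 3  ✓
#5 R − P = 6 − 3 = 3, not 5  ✗
#6 P + R = 3 + 6 = 9  ✓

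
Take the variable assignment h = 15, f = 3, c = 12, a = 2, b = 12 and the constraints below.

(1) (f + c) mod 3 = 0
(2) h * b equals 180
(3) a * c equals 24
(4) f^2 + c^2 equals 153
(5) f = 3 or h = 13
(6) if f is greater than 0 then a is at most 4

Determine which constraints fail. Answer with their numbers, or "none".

The assignment satisfies every constraint.

(1) f + c = 15; 15 mod 3 = 0  true
(2) h * b = 15 * 12 = 180  true
(3) a * c = 2 * 12 = 24  true
(4) f^2 + c^2 = 3^2 + 12^2 = 9 + 144 = 153  true
(5) f = 3 = 3 (first disjunct)  true
(6) f = 3 > 0, so we need a ≤ 4; a = 2 ≤ 4  true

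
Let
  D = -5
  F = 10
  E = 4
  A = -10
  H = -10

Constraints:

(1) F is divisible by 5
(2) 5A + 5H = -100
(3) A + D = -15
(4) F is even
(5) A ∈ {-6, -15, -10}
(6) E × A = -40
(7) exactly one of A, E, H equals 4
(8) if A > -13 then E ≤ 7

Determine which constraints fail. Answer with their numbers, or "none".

(1) 10 / 5 = 2, so 5 divides 10  yes
(2) 5A + 5H = 5(-10) + 5(-10) = -100  yes
(3) A + D = -10 + (-5) = -15  yes
(4) F = 10 is even  yes
(5) A = -10 is in {-6, -15, -10}  yes
(6) E × A = 4 × (-10) = -40  yes
(7) A=-10, E=4, H=-10; 1 of them equals 4  yes
(8) A = -10 > -13, so we need E ≤ 7; E = 4 ≤ 7  yes

The assignment satisfies every constraint.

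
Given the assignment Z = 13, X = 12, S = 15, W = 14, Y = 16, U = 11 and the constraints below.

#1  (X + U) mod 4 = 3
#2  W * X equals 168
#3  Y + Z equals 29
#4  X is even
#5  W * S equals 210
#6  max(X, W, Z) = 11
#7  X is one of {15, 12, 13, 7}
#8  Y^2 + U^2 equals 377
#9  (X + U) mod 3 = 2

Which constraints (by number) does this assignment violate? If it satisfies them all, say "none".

#1 X + U = 23; 23 mod 4 = 3 — satisfied.
#2 W * X = 14 * 12 = 168 — satisfied.
#3 Y + Z = 16 + 13 = 29 — satisfied.
#4 X = 12 is even — satisfied.
#5 W * S = 14 * 15 = 210 — satisfied.
#6 max(12, 14, 13) = 14, not 11 — violated.
#7 X = 12 is in {15, 12, 13, 7} — satisfied.
#8 Y^2 + U^2 = 16^2 + 11^2 = 256 + 121 = 377 — satisfied.
#9 X + U = 23; 23 mod 3 = 2 — satisfied.

Violated: 6.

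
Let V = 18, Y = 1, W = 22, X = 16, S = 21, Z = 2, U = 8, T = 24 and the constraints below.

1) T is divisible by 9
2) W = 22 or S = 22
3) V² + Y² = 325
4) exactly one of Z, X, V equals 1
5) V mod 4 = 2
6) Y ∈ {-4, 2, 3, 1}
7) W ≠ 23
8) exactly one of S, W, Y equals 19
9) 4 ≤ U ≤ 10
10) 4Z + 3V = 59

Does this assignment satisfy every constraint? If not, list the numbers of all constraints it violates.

1) 24 = 9×2 + 6, so 9 does not divide 24 — violated.
2) W = 22 = 22 (first disjunct) — OK.
3) V² + Y² = 18² + 1² = 324 + 1 = 325 — OK.
4) Z=2, X=16, V=18; 0 of them equal 1, not exactly one — violated.
5) 18 mod 4 = 2 — OK.
6) Y = 1 is in {-4, 2, 3, 1} — OK.
7) W = 22, and 22 ≠ 23 — OK.
8) S=21, W=22, Y=1; 0 of them equal 19, not exactly one — violated.
9) U = 8 lies in [4, 10] — OK.
10) 4Z + 3V = 4(2) + 3(18) = 62, not 59 — violated.

Constraints 1, 4, 8, and 10 are violated.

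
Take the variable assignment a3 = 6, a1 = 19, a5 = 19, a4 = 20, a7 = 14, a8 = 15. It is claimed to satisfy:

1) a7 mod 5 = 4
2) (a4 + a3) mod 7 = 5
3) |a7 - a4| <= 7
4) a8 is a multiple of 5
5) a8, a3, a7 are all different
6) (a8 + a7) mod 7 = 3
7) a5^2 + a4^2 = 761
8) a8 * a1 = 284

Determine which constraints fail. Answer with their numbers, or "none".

No — constraints 6 and 8 are not satisfied.

1) 14 mod 5 = 4  ✓
2) a4 + a3 = 26; 26 mod 7 = 5  ✓
3) |14 - 20| = 6; 6 ≤ 7  ✓
4) 15 / 5 = 3, so 5 divides 15  ✓
5) values 15, 6, 14 are pairwise distinct  ✓
6) a8 + a7 = 29; 29 mod 7 = 1, not 3  ✗
7) a5^2 + a4^2 = 19^2 + 20^2 = 361 + 400 = 761  ✓
8) a8 * a1 = 15 * 19 = 285, not 284  ✗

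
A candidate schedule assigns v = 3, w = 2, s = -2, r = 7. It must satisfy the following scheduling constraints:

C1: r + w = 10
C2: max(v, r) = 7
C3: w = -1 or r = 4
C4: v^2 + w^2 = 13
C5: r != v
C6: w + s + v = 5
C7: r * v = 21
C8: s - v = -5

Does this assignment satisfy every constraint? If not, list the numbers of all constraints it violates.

No — constraints 1, 3, 6 are not satisfied.

C1: r + w = 7 + 2 = 9, not 10 — violated.
C2: max(3, 7) = 7 — satisfied.
C3: w = 2 ≠ -1 and r = 7 ≠ 4; both disjuncts false — violated.
C4: v^2 + w^2 = 3^2 + 2^2 = 9 + 4 = 13 — satisfied.
C5: r = 7, v = 3; distinct — satisfied.
C6: w + s + v = 2 + (-2) + 3 = 3, not 5 — violated.
C7: r * v = 7 * 3 = 21 — satisfied.
C8: s - v = -2 - 3 = -5 — satisfied.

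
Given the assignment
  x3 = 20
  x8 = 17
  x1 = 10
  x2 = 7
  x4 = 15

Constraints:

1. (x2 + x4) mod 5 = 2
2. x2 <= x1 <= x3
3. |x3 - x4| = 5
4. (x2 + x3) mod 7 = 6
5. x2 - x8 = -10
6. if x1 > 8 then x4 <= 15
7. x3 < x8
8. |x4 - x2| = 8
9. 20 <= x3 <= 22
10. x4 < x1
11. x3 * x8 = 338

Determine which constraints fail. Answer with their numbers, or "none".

1. x2 + x4 = 22; 22 mod 5 = 2 — satisfied.
2. values 7 <= 10 <= 20 — satisfied.
3. |20 - 15| = 5 — satisfied.
4. x2 + x3 = 27; 27 mod 7 = 6 — satisfied.
5. x2 - x8 = 7 - 17 = -10 — satisfied.
6. x1 = 10 > 8, so we need x4 ≤ 15; x4 = 15 ≤ 15 — satisfied.
7. x3 = 20, x8 = 17; 20 ≥ 17 (want <) — violated.
8. |15 - 7| = 8 — satisfied.
9. x3 = 20 lies in [20, 22] — satisfied.
10. x4 = 15, x1 = 10; 15 ≥ 10 (want <) — violated.
11. x3 * x8 = 20 * 17 = 340, not 338 — violated.

Constraints 7, 10, and 11 are violated.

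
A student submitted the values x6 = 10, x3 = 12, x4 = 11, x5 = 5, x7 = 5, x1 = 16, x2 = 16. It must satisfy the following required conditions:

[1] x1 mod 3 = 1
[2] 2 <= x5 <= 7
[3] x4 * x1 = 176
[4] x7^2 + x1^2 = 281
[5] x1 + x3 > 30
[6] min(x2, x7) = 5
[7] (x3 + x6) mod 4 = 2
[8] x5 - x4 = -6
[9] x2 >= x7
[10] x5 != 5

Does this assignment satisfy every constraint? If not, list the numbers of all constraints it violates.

[1] 16 mod 3 = 1  holds
[2] x5 = 5 lies in [2, 7]  holds
[3] x4 * x1 = 11 * 16 = 176  holds
[4] x7^2 + x1^2 = 5^2 + 16^2 = 25 + 256 = 281  holds
[5] x1 + x3 = 16 + 12 = 28; 28 ≤ 30, bound 30 not met  fails
[6] min(16, 5) = 5  holds
[7] x3 + x6 = 22; 22 mod 4 = 2  holds
[8] x5 - x4 = 5 - 11 = -6  holds
[9] x2 = 16, x7 = 5; 16 ≥ 5  holds
[10] x5 = 5, but 5 is required to differ  fails

No — constraints 5 and 10 are not satisfied.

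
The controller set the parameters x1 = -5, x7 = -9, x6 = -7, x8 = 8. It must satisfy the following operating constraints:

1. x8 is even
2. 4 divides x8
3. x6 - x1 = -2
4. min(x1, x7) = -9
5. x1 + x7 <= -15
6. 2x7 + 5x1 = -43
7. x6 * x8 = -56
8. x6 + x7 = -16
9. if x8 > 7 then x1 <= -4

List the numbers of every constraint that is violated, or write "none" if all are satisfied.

1. x8 = 8 is even  true
2. 8 / 4 = 2, so 4 divides 8  true
3. x6 - x1 = -7 - (-5) = -2  true
4. min(-5, -9) = -9  true
5. x1 + x7 = -5 + (-9) = -14; -14 > -15, bound -15 not met  false
6. 2x7 + 5x1 = 2(-9) + 5(-5) = -43  true
7. x6 * x8 = -7 * 8 = -56  true
8. x6 + x7 = -7 + (-9) = -16  true
9. x8 = 8 > 7, so we need x1 ≤ -4; x1 = -5 ≤ -4  true

Constraint 5 is violated.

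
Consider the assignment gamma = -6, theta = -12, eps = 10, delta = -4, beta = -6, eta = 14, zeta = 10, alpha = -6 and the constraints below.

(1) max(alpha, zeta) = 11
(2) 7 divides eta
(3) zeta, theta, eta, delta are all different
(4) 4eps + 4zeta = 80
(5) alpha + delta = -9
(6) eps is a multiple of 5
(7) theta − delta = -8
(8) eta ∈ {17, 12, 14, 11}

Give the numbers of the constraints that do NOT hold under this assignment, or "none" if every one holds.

(1) max(-6, 10) = 10, not 11  fails
(2) 14 / 7 = 2, so 7 divides 14  holds
(3) values 10, -12, 14, -4 are pairwise distinct  holds
(4) 4eps + 4zeta = 4(10) + 4(10) = 80  holds
(5) alpha + delta = -6 + (-4) = -10, not -9  fails
(6) 10 / 5 = 2, so 5 divides 10  holds
(7) theta − delta = -12 − (-4) = -8  holds
(8) eta = 14 is in {17, 12, 14, 11}  holds

Violated: 1, 5.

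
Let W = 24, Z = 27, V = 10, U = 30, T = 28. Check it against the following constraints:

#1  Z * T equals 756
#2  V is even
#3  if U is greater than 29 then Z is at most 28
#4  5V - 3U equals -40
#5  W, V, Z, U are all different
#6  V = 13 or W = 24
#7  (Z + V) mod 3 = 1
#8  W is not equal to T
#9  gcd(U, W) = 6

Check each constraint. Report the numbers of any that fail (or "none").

The assignment satisfies every constraint.

#1 Z * T = 27 * 28 = 756 — satisfied.
#2 V = 10 is even — satisfied.
#3 U = 30 > 29, so we need Z ≤ 28; Z = 27 ≤ 28 — satisfied.
#4 5V - 3U = 5(10) - 3(30) = -40 — satisfied.
#5 values 24, 10, 27, 30 are pairwise distinct — satisfied.
#6 V = 10 ≠ 13, but W = 24 = 24 (second disjunct) — satisfied.
#7 Z + V = 37; 37 mod 3 = 1 — satisfied.
#8 W = 24, T = 28; distinct — satisfied.
#9 gcd(30, 24) = 6 — satisfied.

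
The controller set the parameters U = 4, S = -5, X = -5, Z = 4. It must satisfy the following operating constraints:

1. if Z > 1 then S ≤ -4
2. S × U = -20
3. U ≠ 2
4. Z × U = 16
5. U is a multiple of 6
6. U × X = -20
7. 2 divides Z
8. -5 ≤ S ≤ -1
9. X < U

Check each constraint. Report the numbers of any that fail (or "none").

1. Z = 4 > 1, so we need S ≤ -4; S = -5 ≤ -4  true
2. S × U = -5 × 4 = -20  true
3. U = 4, and 4 ≠ 2  true
4. Z × U = 4 × 4 = 16  true
5. 4 = 6×0 + 4, so 6 does not divide 4  false
6. U × X = 4 × (-5) = -20  true
7. 4 / 2 = 2, so 2 divides 4  true
8. S = -5 lies in [-5, -1]  true
9. X = -5, U = 4; -5 < 4  true

Constraint 5 does not hold.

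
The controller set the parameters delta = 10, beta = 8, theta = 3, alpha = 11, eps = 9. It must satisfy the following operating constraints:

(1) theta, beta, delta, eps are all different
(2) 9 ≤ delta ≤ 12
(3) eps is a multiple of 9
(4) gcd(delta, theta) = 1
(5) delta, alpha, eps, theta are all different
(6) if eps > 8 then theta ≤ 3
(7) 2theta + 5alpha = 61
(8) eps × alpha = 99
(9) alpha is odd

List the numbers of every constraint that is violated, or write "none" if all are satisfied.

(1) values 3, 8, 10, 9 are pairwise distinct  holds
(2) delta = 10 lies in [9, 12]  holds
(3) 9 / 9 = 1, so 9 divides 9  holds
(4) gcd(10, 3) = 1  holds
(5) values 10, 11, 9, 3 are pairwise distinct  holds
(6) eps = 9 > 8, so we need theta ≤ 3; theta = 3 ≤ 3  holds
(7) 2theta + 5alpha = 2(3) + 5(11) = 61  holds
(8) eps × alpha = 9 × 11 = 99  holds
(9) alpha = 11 is odd  holds

None — every constraint holds.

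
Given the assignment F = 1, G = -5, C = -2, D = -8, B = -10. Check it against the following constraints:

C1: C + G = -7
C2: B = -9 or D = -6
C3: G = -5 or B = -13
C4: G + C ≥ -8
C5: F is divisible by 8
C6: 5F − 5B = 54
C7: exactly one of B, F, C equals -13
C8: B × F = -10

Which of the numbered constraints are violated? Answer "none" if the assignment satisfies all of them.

The assignment fails constraints 2, 5, 6, 7.

C1: C + G = -2 + (-5) = -7  ✓
C2: B = -10 ≠ -9 and D = -8 ≠ -6; both disjuncts false  ✗
C3: G = -5 = -5 (first disjunct)  ✓
C4: G + C = -5 + (-2) = -7; -7 ≥ -8  ✓
C5: 1 = 8×0 + 1, so 8 does not divide 1  ✗
C6: 5F − 5B = 5(1) − 5(-10) = 55, not 54  ✗
C7: B=-10, F=1, C=-2; 0 of them equal -13, not exactly one  ✗
C8: B × F = -10 × 1 = -10  ✓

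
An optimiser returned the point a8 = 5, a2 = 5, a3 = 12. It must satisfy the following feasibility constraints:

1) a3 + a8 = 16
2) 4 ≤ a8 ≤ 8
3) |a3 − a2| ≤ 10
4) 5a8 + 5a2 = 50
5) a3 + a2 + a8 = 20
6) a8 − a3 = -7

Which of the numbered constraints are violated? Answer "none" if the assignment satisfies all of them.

Constraints 1 and 5 do not hold.

1) a3 + a8 = 12 + 5 = 17, not 16 — violated.
2) a8 = 5 lies in [4, 8] — OK.
3) |12 − 5| = 7; 7 ≤ 10 — OK.
4) 5a8 + 5a2 = 5(5) + 5(5) = 50 — OK.
5) a3 + a2 + a8 = 12 + 5 + 5 = 22, not 20 — violated.
6) a8 − a3 = 5 − 12 = -7 — OK.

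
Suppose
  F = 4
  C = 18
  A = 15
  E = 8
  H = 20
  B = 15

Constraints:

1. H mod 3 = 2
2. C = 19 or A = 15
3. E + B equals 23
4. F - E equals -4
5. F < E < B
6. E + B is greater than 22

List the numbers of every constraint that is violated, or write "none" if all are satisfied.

1. 20 mod 3 = 2 — holds.
2. C = 18 ≠ 19, but A = 15 = 15 (second disjunct) — holds.
3. E + B = 8 + 15 = 23 — holds.
4. F - E = 4 - 8 = -4 — holds.
5. values 4 < 8 < 15 — holds.
6. E + B = 8 + 15 = 23; 23 > 22 — holds.

No violations.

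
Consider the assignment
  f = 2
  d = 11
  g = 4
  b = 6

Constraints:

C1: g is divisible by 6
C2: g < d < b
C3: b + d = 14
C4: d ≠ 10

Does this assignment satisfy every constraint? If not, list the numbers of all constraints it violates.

No — constraints 1, 2, and 3 are not satisfied.

C1: 4 = 6×0 + 4, so 6 does not divide 4 — violated.
C2: values 4, 11, 6; d = 11 is not < b = 6 — violated.
C3: b + d = 6 + 11 = 17, not 14 — violated.
C4: d = 11, and 11 ≠ 10 — satisfied.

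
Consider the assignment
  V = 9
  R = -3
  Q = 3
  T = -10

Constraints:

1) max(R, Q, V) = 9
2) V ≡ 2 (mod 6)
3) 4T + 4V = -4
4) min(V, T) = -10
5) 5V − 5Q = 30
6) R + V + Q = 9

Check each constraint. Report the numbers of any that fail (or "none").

No — constraint 2 is not satisfied.

1) max(-3, 3, 9) = 9  ✔
2) 9 mod 6 = 3, not 2  ✘
3) 4T + 4V = 4(-10) + 4(9) = -4  ✔
4) min(9, -10) = -10  ✔
5) 5V − 5Q = 5(9) − 5(3) = 30  ✔
6) R + V + Q = -3 + 9 + 3 = 9  ✔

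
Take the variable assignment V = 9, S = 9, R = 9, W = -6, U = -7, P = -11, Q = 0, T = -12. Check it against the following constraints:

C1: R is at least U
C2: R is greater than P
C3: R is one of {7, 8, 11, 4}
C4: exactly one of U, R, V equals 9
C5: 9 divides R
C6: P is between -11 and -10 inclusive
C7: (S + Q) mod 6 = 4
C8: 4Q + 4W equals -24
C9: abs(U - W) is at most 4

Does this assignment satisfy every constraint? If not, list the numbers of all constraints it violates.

C1: R = 9, U = -7; 9 ≥ -7 — holds.
C2: R = 9, P = -11; 9 > -11 — holds.
C3: R = 9 is not in {7, 8, 11, 4} — fails.
C4: U=-7, R=9, V=9; 2 of them equal 9, not exactly one — fails.
C5: 9 / 9 = 1, so 9 divides 9 — holds.
C6: P = -11 lies in [-11, -10] — holds.
C7: S + Q = 9; 9 mod 6 = 3, not 4 — fails.
C8: 4Q + 4W = 4(0) + 4(-6) = -24 — holds.
C9: abs(-7 - (-6)) = 1; 1 ≤ 4 — holds.

Constraints 3, 4, and 7 do not hold.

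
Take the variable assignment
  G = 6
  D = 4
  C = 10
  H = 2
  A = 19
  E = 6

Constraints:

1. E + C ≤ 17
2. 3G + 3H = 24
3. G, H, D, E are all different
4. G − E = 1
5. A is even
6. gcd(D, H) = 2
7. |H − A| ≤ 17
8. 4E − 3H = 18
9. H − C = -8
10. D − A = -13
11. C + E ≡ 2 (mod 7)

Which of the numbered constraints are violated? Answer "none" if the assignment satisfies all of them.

The assignment fails constraints 3, 4, 5, and 10.

1. E + C = 6 + 10 = 16; 16 ≤ 17  ✔
2. 3G + 3H = 3(6) + 3(2) = 24  ✔
3. G = E = 6, not all different  ✘
4. G − E = 6 − 6 = 0, not 1  ✘
5. A = 19 is odd  ✘
6. gcd(4, 2) = 2  ✔
7. |2 − 19| = 17; 17 ≤ 17  ✔
8. 4E − 3H = 4(6) − 3(2) = 18  ✔
9. H − C = 2 − 10 = -8  ✔
10. D − A = 4 − 19 = -15, not -13  ✘
11. C + E = 16; 16 mod 7 = 2  ✔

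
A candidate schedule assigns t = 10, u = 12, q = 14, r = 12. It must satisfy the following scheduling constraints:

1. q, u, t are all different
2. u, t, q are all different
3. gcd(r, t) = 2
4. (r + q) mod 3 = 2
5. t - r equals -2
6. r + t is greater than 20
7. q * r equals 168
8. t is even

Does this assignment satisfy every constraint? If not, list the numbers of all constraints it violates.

None — every constraint holds.

1. values 14, 12, 10 are pairwise distinct  holds
2. values 12, 10, 14 are pairwise distinct  holds
3. gcd(12, 10) = 2  holds
4. r + q = 26; 26 mod 3 = 2  holds
5. t - r = 10 - 12 = -2  holds
6. r + t = 12 + 10 = 22; 22 > 20  holds
7. q * r = 14 * 12 = 168  holds
8. t = 10 is even  holds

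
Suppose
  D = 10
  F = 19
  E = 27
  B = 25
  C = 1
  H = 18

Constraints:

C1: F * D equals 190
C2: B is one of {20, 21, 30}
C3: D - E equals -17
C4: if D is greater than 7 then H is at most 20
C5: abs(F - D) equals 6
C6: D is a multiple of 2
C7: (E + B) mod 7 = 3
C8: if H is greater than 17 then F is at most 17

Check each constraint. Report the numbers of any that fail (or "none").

Violated: 2, 5, and 8.

C1: F * D = 19 * 10 = 190 — OK.
C2: B = 25 is not in {20, 21, 30} — violated.
C3: D - E = 10 - 27 = -17 — OK.
C4: D = 10 > 7, so we need H ≤ 20; H = 18 ≤ 20 — OK.
C5: abs(19 - 10) = 9, not 6 — violated.
C6: 10 / 2 = 5, so 2 divides 10 — OK.
C7: E + B = 52; 52 mod 7 = 3 — OK.
C8: H = 18 > 17, so we need F ≤ 17; but F = 19 > 17 — violated.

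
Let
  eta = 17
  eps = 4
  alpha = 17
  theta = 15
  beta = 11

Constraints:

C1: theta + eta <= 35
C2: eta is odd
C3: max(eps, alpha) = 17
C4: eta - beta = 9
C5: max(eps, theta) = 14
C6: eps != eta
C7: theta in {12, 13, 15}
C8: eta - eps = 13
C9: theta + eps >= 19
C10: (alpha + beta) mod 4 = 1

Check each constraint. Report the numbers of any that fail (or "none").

The assignment fails constraints 4, 5, and 10.

C1: theta + eta = 15 + 17 = 32; 32 ≤ 35  OK
C2: eta = 17 is odd  OK
C3: max(4, 17) = 17  OK
C4: eta - beta = 17 - 11 = 6, not 9  FAIL
C5: max(4, 15) = 15, not 14  FAIL
C6: eps = 4, eta = 17; distinct  OK
C7: theta = 15 is in {12, 13, 15}  OK
C8: eta - eps = 17 - 4 = 13  OK
C9: theta + eps = 15 + 4 = 19; 19 ≥ 19  OK
C10: alpha + beta = 28; 28 mod 4 = 0, not 1  FAIL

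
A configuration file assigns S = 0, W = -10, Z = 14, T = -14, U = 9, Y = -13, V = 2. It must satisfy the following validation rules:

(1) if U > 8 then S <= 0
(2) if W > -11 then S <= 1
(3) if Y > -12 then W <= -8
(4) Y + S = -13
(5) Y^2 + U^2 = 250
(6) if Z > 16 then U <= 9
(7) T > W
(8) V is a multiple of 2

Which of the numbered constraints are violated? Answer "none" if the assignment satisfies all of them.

No — constraint 7 is not satisfied.

(1) U = 9 > 8, so we need S ≤ 0; S = 0 ≤ 0  ✓
(2) W = -10 > -11, so we need S ≤ 1; S = 0 ≤ 1  ✓
(3) Y = -13, not > -12; antecedent false, conditional vacuously true  ✓
(4) Y + S = -13 + 0 = -13  ✓
(5) Y^2 + U^2 = (-13)^2 + 9^2 = 169 + 81 = 250  ✓
(6) Z = 14, not > 16; antecedent false, conditional vacuously true  ✓
(7) T = -14, W = -10; -14 ≤ -10 (want >)  ✗
(8) 2 / 2 = 1, so 2 divides 2  ✓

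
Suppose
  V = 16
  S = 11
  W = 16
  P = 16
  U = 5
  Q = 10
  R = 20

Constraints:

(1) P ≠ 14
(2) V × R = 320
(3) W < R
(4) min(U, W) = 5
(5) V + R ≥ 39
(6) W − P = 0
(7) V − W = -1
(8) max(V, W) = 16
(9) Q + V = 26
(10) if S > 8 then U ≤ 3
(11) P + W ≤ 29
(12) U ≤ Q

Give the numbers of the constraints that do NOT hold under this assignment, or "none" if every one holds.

(1) P = 16, and 16 ≠ 14 — satisfied.
(2) V × R = 16 × 20 = 320 — satisfied.
(3) W = 16, R = 20; 16 < 20 — satisfied.
(4) min(5, 16) = 5 — satisfied.
(5) V + R = 16 + 20 = 36; 36 < 39, bound 39 not met — violated.
(6) W − P = 16 − 16 = 0 — satisfied.
(7) V − W = 16 − 16 = 0, not -1 — violated.
(8) max(16, 16) = 16 — satisfied.
(9) Q + V = 10 + 16 = 26 — satisfied.
(10) S = 11 > 8, so we need U ≤ 3; but U = 5 > 3 — violated.
(11) P + W = 16 + 16 = 32; 32 > 29, bound 29 not met — violated.
(12) U = 5, Q = 10; 5 ≤ 10 — satisfied.

Violated: 5, 7, 10, 11.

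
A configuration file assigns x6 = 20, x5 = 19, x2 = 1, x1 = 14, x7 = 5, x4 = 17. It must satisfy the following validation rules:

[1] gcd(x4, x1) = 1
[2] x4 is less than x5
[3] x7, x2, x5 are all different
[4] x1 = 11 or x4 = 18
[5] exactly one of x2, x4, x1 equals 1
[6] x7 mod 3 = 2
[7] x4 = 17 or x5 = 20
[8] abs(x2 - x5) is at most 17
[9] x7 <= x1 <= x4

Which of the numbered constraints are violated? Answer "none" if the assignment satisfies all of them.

[1] gcd(17, 14) = 1 — holds.
[2] x4 = 17, x5 = 19; 17 < 19 — holds.
[3] values 5, 1, 19 are pairwise distinct — holds.
[4] x1 = 14 ≠ 11 and x4 = 17 ≠ 18; both disjuncts false — fails.
[5] x2=1, x4=17, x1=14; 1 of them equals 1 — holds.
[6] 5 mod 3 = 2 — holds.
[7] x4 = 17 = 17 (first disjunct) — holds.
[8] abs(1 - 19) = 18; 18 > 17, exceeds bound 17 — fails.
[9] values 5 <= 14 <= 17 — holds.

Violated: 4 and 8.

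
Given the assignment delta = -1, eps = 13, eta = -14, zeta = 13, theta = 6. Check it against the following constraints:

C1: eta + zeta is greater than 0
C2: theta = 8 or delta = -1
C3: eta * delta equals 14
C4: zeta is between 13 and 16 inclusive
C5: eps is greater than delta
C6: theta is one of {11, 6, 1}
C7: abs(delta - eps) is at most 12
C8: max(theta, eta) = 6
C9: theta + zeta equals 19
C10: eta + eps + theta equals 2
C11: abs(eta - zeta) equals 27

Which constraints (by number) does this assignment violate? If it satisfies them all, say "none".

C1: eta + zeta = -14 + 13 = -1; -1 ≤ 0, bound 0 not met  FAIL
C2: theta = 6 ≠ 8, but delta = -1 = -1 (second disjunct)  OK
C3: eta * delta = -14 * (-1) = 14  OK
C4: zeta = 13 lies in [13, 16]  OK
C5: eps = 13, delta = -1; 13 > -1  OK
C6: theta = 6 is in {11, 6, 1}  OK
C7: abs(-1 - 13) = 14; 14 > 12, exceeds bound 12  FAIL
C8: max(6, -14) = 6  OK
C9: theta + zeta = 6 + 13 = 19  OK
C10: eta + eps + theta = -14 + 13 + 6 = 5, not 2  FAIL
C11: abs(-14 - 13) = 27  OK

Constraints 1, 7, and 10 do not hold.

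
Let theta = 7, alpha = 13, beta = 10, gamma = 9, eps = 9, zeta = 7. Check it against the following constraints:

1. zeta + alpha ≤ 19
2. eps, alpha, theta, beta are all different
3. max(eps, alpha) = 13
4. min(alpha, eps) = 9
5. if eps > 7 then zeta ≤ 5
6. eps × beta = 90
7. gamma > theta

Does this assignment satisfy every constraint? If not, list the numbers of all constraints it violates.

1. zeta + alpha = 7 + 13 = 20; 20 > 19, bound 19 not met  ✗
2. values 9, 13, 7, 10 are pairwise distinct  ✓
3. max(9, 13) = 13  ✓
4. min(13, 9) = 9  ✓
5. eps = 9 > 7, so we need zeta ≤ 5; but zeta = 7 > 5  ✗
6. eps × beta = 9 × 10 = 90  ✓
7. gamma = 9, theta = 7; 9 > 7  ✓

Violated: 1, 5.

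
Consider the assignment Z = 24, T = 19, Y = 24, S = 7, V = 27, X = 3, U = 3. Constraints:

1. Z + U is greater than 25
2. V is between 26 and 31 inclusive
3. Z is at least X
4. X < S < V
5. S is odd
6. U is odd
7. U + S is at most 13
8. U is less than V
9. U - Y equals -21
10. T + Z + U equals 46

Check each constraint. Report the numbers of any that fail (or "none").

All constraints are satisfied.

1. Z + U = 24 + 3 = 27; 27 > 25  holds
2. V = 27 lies in [26, 31]  holds
3. Z = 24, X = 3; 24 ≥ 3  holds
4. values 3 < 7 < 27  holds
5. S = 7 is odd  holds
6. U = 3 is odd  holds
7. U + S = 3 + 7 = 10; 10 ≤ 13  holds
8. U = 3, V = 27; 3 < 27  holds
9. U - Y = 3 - 24 = -21  holds
10. T + Z + U = 19 + 24 + 3 = 46  holds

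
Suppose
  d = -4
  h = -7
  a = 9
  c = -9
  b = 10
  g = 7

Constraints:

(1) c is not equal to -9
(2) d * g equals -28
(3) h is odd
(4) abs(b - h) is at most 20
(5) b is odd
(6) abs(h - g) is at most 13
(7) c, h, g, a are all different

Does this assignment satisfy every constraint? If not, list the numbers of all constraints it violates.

(1) c = -9, but -9 is required to differ  fails
(2) d * g = -4 * 7 = -28  holds
(3) h = -7 is odd  holds
(4) abs(10 - (-7)) = 17; 17 ≤ 20  holds
(5) b = 10 is even  fails
(6) abs(-7 - 7) = 14; 14 > 13, exceeds bound 13  fails
(7) values -9, -7, 7, 9 are pairwise distinct  holds

The assignment fails constraints 1, 5, and 6.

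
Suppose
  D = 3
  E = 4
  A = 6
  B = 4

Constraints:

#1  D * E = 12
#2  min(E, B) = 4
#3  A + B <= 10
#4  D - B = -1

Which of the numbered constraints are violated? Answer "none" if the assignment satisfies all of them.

No violations.

#1 D * E = 3 * 4 = 12 — holds.
#2 min(4, 4) = 4 — holds.
#3 A + B = 6 + 4 = 10; 10 ≤ 10 — holds.
#4 D - B = 3 - 4 = -1 — holds.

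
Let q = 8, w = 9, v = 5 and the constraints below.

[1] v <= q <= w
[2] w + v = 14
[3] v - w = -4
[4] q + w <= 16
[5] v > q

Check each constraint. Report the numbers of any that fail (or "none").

[1] values 5 <= 8 <= 9  yes
[2] w + v = 9 + 5 = 14  yes
[3] v - w = 5 - 9 = -4  yes
[4] q + w = 8 + 9 = 17; 17 > 16, bound 16 not met  no
[5] v = 5, q = 8; 5 ≤ 8 (want >)  no

Constraints 4 and 5 are violated.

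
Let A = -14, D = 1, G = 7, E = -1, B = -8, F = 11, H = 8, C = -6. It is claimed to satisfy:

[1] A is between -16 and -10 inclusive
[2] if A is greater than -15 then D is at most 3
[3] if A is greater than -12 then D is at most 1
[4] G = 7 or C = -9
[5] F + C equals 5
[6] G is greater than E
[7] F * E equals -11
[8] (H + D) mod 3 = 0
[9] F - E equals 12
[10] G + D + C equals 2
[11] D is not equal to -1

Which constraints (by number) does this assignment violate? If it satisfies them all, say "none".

[1] A = -14 lies in [-16, -10] — OK.
[2] A = -14 > -15, so we need D ≤ 3; D = 1 ≤ 3 — OK.
[3] A = -14, not > -12; antecedent false, conditional vacuously true — OK.
[4] G = 7 = 7 (first disjunct) — OK.
[5] F + C = 11 + (-6) = 5 — OK.
[6] G = 7, E = -1; 7 > -1 — OK.
[7] F * E = 11 * (-1) = -11 — OK.
[8] H + D = 9; 9 mod 3 = 0 — OK.
[9] F - E = 11 - (-1) = 12 — OK.
[10] G + D + C = 7 + 1 + (-6) = 2 — OK.
[11] D = 1, and 1 ≠ -1 — OK.

The assignment satisfies every constraint.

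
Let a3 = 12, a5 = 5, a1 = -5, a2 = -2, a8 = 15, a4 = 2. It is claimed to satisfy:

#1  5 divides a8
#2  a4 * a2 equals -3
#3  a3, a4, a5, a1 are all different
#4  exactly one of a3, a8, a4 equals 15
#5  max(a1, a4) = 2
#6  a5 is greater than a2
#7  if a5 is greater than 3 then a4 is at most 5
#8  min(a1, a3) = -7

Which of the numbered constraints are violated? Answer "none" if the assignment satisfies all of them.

The assignment fails constraints 2, 8.

#1 15 / 5 = 3, so 5 divides 15  true
#2 a4 * a2 = 2 * (-2) = -4, not -3  false
#3 values 12, 2, 5, -5 are pairwise distinct  true
#4 a3=12, a8=15, a4=2; 1 of them equals 15  true
#5 max(-5, 2) = 2  true
#6 a5 = 5, a2 = -2; 5 > -2  true
#7 a5 = 5 > 3, so we need a4 ≤ 5; a4 = 2 ≤ 5  true
#8 min(-5, 12) = -5, not -7  false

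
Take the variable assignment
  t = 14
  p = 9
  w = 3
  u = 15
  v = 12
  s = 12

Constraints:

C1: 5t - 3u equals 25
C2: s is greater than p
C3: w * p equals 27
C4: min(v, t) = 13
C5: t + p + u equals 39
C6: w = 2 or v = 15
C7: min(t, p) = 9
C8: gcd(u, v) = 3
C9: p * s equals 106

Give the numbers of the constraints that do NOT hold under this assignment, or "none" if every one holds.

C1: 5t - 3u = 5(14) - 3(15) = 25 — holds.
C2: s = 12, p = 9; 12 > 9 — holds.
C3: w * p = 3 * 9 = 27 — holds.
C4: min(12, 14) = 12, not 13 — does not hold.
C5: t + p + u = 14 + 9 + 15 = 38, not 39 — does not hold.
C6: w = 3 ≠ 2 and v = 12 ≠ 15; both disjuncts false — does not hold.
C7: min(14, 9) = 9 — holds.
C8: gcd(15, 12) = 3 — holds.
C9: p * s = 9 * 12 = 108, not 106 — does not hold.

No — constraints 4, 5, 6, and 9 are not satisfied.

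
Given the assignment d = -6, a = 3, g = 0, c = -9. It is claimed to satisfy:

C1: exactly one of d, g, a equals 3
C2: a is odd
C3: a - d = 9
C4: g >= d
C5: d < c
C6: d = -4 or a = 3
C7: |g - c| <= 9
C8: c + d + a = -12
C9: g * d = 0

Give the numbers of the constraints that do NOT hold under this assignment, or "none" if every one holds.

C1: d=-6, g=0, a=3; 1 of them equals 3 — holds.
C2: a = 3 is odd — holds.
C3: a - d = 3 - (-6) = 9 — holds.
C4: g = 0, d = -6; 0 ≥ -6 — holds.
C5: d = -6, c = -9; -6 ≥ -9 (want <) — does not hold.
C6: d = -6 ≠ -4, but a = 3 = 3 (second disjunct) — holds.
C7: |0 - (-9)| = 9; 9 ≤ 9 — holds.
C8: c + d + a = -9 + (-6) + 3 = -12 — holds.
C9: g * d = 0 * (-6) = 0 — holds.

Violated: 5.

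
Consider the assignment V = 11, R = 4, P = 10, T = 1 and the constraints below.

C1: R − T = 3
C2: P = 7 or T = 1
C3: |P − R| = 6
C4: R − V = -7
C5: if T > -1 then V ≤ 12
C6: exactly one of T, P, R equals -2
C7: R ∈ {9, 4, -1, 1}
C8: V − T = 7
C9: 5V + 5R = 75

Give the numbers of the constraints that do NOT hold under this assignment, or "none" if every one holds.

C1: R − T = 4 − 1 = 3 — OK.
C2: P = 10 ≠ 7, but T = 1 = 1 (second disjunct) — OK.
C3: |10 − 4| = 6 — OK.
C4: R − V = 4 − 11 = -7 — OK.
C5: T = 1 > -1, so we need V ≤ 12; V = 11 ≤ 12 — OK.
C6: T=1, P=10, R=4; 0 of them equal -2, not exactly one — violated.
C7: R = 4 is in {9, 4, -1, 1} — OK.
C8: V − T = 11 − 1 = 10, not 7 — violated.
C9: 5V + 5R = 5(11) + 5(4) = 75 — OK.

The assignment fails constraints 6 and 8.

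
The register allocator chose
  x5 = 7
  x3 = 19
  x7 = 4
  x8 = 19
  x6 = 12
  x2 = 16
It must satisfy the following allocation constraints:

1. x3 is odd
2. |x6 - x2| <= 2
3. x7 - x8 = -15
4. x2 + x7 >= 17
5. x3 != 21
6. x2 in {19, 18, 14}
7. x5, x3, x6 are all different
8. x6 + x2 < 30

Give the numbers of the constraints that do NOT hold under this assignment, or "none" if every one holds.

1. x3 = 19 is odd  ✔
2. |12 - 16| = 4; 4 > 2, exceeds bound 2  ✘
3. x7 - x8 = 4 - 19 = -15  ✔
4. x2 + x7 = 16 + 4 = 20; 20 ≥ 17  ✔
5. x3 = 19, and 19 ≠ 21  ✔
6. x2 = 16 is not in {19, 18, 14}  ✘
7. values 7, 19, 12 are pairwise distinct  ✔
8. x6 + x2 = 12 + 16 = 28; 28 < 30  ✔

Constraints 2 and 6 do not hold.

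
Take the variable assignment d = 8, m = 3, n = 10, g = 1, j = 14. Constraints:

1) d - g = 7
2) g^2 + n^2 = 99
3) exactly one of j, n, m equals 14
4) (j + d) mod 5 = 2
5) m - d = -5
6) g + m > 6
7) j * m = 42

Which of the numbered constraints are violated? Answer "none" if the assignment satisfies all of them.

Constraints 2 and 6 do not hold.

1) d - g = 8 - 1 = 7 — OK.
2) g^2 + n^2 = 1^2 + 10^2 = 1 + 100 = 101, not 99 — violated.
3) j=14, n=10, m=3; 1 of them equals 14 — OK.
4) j + d = 22; 22 mod 5 = 2 — OK.
5) m - d = 3 - 8 = -5 — OK.
6) g + m = 1 + 3 = 4; 4 ≤ 6, bound 6 not met — violated.
7) j * m = 14 * 3 = 42 — OK.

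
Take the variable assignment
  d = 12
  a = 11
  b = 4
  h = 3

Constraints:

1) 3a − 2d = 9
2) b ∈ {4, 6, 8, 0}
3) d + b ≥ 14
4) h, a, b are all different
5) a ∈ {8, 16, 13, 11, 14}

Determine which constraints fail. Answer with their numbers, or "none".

1) 3a − 2d = 3(11) − 2(12) = 9 — holds.
2) b = 4 is in {4, 6, 8, 0} — holds.
3) d + b = 12 + 4 = 16; 16 ≥ 14 — holds.
4) values 3, 11, 4 are pairwise distinct — holds.
5) a = 11 is in {8, 16, 13, 11, 14} — holds.

No violations.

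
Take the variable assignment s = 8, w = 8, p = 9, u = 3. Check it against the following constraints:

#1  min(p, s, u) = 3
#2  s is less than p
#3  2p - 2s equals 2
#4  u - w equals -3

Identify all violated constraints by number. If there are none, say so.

Constraint 4 is violated.

#1 min(9, 8, 3) = 3 — OK.
#2 s = 8, p = 9; 8 < 9 — OK.
#3 2p - 2s = 2(9) - 2(8) = 2 — OK.
#4 u - w = 3 - 8 = -5, not -3 — violated.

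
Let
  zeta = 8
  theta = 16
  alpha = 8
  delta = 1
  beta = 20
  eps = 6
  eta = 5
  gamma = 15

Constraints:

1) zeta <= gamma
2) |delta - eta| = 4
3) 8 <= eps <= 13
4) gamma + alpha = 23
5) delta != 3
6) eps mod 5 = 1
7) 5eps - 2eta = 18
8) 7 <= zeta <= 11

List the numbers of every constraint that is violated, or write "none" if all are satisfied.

1) zeta = 8, gamma = 15; 8 ≤ 15 — OK.
2) |1 - 5| = 4 — OK.
3) eps = 6 is outside [8, 13] — violated.
4) gamma + alpha = 15 + 8 = 23 — OK.
5) delta = 1, and 1 ≠ 3 — OK.
6) 6 mod 5 = 1 — OK.
7) 5eps - 2eta = 5(6) - 2(5) = 20, not 18 — violated.
8) zeta = 8 lies in [7, 11] — OK.

No — constraints 3 and 7 are not satisfied.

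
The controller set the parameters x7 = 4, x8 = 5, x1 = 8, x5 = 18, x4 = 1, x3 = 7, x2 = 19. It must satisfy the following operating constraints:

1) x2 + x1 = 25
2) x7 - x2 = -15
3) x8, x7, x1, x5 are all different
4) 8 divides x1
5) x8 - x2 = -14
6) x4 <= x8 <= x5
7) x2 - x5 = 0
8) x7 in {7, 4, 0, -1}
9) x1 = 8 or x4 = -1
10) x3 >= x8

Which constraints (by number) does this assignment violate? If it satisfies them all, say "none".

Constraints 1 and 7 are violated.

1) x2 + x1 = 19 + 8 = 27, not 25 — fails.
2) x7 - x2 = 4 - 19 = -15 — holds.
3) values 5, 4, 8, 18 are pairwise distinct — holds.
4) 8 / 8 = 1, so 8 divides 8 — holds.
5) x8 - x2 = 5 - 19 = -14 — holds.
6) values 1 <= 5 <= 18 — holds.
7) x2 - x5 = 19 - 18 = 1, not 0 — fails.
8) x7 = 4 is in {7, 4, 0, -1} — holds.
9) x1 = 8 = 8 (first disjunct) — holds.
10) x3 = 7, x8 = 5; 7 ≥ 5 — holds.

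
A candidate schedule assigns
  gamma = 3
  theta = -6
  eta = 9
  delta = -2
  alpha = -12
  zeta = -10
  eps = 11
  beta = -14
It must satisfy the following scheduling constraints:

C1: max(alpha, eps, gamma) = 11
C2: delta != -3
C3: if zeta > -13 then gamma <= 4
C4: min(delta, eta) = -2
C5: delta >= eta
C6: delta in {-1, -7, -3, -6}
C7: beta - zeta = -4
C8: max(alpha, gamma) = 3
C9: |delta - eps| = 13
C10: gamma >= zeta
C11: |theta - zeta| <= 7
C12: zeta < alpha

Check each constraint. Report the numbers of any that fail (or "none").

The assignment fails constraints 5, 6, and 12.

C1: max(-12, 11, 3) = 11  OK
C2: delta = -2, and -2 ≠ -3  OK
C3: zeta = -10 > -13, so we need gamma ≤ 4; gamma = 3 ≤ 4  OK
C4: min(-2, 9) = -2  OK
C5: delta = -2, eta = 9; -2 < 9 (want ≥)  FAIL
C6: delta = -2 is not in {-1, -7, -3, -6}  FAIL
C7: beta - zeta = -14 - (-10) = -4  OK
C8: max(-12, 3) = 3  OK
C9: |-2 - 11| = 13  OK
C10: gamma = 3, zeta = -10; 3 ≥ -10  OK
C11: |-6 - (-10)| = 4; 4 ≤ 7  OK
C12: zeta = -10, alpha = -12; -10 ≥ -12 (want <)  FAIL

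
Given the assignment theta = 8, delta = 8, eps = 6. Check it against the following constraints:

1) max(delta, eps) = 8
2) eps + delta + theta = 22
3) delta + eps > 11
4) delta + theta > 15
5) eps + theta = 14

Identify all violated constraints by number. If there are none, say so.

All constraints are satisfied.

1) max(8, 6) = 8  holds
2) eps + delta + theta = 6 + 8 + 8 = 22  holds
3) delta + eps = 8 + 6 = 14; 14 > 11  holds
4) delta + theta = 8 + 8 = 16; 16 > 15  holds
5) eps + theta = 6 + 8 = 14  holds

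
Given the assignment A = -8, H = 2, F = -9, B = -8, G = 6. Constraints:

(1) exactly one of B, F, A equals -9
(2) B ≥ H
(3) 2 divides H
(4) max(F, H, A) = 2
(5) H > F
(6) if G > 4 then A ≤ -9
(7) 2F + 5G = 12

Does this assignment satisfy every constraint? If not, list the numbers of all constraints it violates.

(1) B=-8, F=-9, A=-8; 1 of them equals -9  ✓
(2) B = -8, H = 2; -8 < 2 (want ≥)  ✗
(3) 2 / 2 = 1, so 2 divides 2  ✓
(4) max(-9, 2, -8) = 2  ✓
(5) H = 2, F = -9; 2 > -9  ✓
(6) G = 6 > 4, so we need A ≤ -9; but A = -8 > -9  ✗
(7) 2F + 5G = 2(-9) + 5(6) = 12  ✓

Constraints 2, 6 are violated.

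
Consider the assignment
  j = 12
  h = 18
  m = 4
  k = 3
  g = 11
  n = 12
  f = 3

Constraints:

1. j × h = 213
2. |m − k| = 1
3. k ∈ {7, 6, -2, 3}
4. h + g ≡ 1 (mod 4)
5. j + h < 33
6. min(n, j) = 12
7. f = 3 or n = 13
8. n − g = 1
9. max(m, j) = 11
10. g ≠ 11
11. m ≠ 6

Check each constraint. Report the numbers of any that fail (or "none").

1. j × h = 12 × 18 = 216, not 213  fails
2. |4 − 3| = 1  holds
3. k = 3 is in {7, 6, -2, 3}  holds
4. h + g = 29; 29 mod 4 = 1  holds
5. j + h = 12 + 18 = 30; 30 < 33  holds
6. min(12, 12) = 12  holds
7. f = 3 = 3 (first disjunct)  holds
8. n − g = 12 − 11 = 1  holds
9. max(4, 12) = 12, not 11  fails
10. g = 11, but 11 is required to differ  fails
11. m = 4, and 4 ≠ 6  holds

Constraints 1, 9, 10 are violated.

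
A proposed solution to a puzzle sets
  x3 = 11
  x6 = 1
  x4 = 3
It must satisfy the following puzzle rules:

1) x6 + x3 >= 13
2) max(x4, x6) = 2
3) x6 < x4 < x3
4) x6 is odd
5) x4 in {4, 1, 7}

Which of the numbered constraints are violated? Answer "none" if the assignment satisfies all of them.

No — constraints 1, 2, 5 are not satisfied.

1) x6 + x3 = 1 + 11 = 12; 12 < 13, bound 13 not met  fails
2) max(3, 1) = 3, not 2  fails
3) values 1 < 3 < 11  holds
4) x6 = 1 is odd  holds
5) x4 = 3 is not in {4, 1, 7}  fails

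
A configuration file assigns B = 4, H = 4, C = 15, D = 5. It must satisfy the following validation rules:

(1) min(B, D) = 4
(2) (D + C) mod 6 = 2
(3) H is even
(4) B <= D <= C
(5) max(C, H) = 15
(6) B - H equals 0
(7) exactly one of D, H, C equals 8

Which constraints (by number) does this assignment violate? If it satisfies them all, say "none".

(1) min(4, 5) = 4 — holds.
(2) D + C = 20; 20 mod 6 = 2 — holds.
(3) H = 4 is even — holds.
(4) values 4 <= 5 <= 15 — holds.
(5) max(15, 4) = 15 — holds.
(6) B - H = 4 - 4 = 0 — holds.
(7) D=5, H=4, C=15; 0 of them equal 8, not exactly one — fails.

Constraint 7 is violated.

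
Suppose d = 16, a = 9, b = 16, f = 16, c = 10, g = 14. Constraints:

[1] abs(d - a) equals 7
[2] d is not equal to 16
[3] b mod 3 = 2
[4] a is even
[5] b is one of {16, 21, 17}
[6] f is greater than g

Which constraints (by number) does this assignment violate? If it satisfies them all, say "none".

[1] abs(16 - 9) = 7 — holds.
[2] d = 16, but 16 is required to differ — does not hold.
[3] 16 mod 3 = 1, not 2 — does not hold.
[4] a = 9 is odd — does not hold.
[5] b = 16 is in {16, 21, 17} — holds.
[6] f = 16, g = 14; 16 > 14 — holds.

No — constraints 2, 3, 4 are not satisfied.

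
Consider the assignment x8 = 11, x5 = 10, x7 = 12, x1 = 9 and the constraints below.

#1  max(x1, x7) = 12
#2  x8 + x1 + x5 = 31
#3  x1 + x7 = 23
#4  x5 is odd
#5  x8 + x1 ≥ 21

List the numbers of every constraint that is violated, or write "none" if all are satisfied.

#1 max(9, 12) = 12  ✓
#2 x8 + x1 + x5 = 11 + 9 + 10 = 30, not 31  ✗
#3 x1 + x7 = 9 + 12 = 21, not 23  ✗
#4 x5 = 10 is even  ✗
#5 x8 + x1 = 11 + 9 = 20; 20 < 21, bound 21 not met  ✗

The assignment fails constraints 2, 3, 4, and 5.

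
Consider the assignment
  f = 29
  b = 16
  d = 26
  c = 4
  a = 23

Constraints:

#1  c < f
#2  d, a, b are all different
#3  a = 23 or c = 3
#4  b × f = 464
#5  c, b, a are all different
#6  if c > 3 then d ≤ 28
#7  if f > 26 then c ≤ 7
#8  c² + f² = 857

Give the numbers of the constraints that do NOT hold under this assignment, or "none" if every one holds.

#1 c = 4, f = 29; 4 < 29  ✔
#2 values 26, 23, 16 are pairwise distinct  ✔
#3 a = 23 = 23 (first disjunct)  ✔
#4 b × f = 16 × 29 = 464  ✔
#5 values 4, 16, 23 are pairwise distinct  ✔
#6 c = 4 > 3, so we need d ≤ 28; d = 26 ≤ 28  ✔
#7 f = 29 > 26, so we need c ≤ 7; c = 4 ≤ 7  ✔
#8 c² + f² = 4² + 29² = 16 + 841 = 857  ✔

None — every constraint holds.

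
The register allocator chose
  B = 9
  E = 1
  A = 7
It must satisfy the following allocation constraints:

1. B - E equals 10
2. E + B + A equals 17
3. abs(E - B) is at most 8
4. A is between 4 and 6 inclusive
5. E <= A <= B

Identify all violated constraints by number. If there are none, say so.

No — constraints 1, 4 are not satisfied.

1. B - E = 9 - 1 = 8, not 10 — violated.
2. E + B + A = 1 + 9 + 7 = 17 — OK.
3. abs(1 - 9) = 8; 8 ≤ 8 — OK.
4. A = 7 is outside [4, 6] — violated.
5. values 1 <= 7 <= 9 — OK.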